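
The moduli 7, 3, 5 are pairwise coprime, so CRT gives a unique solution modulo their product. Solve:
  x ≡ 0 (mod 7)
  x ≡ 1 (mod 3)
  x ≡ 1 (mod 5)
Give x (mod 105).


Moduli 7, 3, 5 are pairwise coprime; by CRT there is a unique solution modulo M = 7 · 3 · 5 = 105.
Solve pairwise, accumulating the modulus:
  Start with x ≡ 0 (mod 7).
  Combine with x ≡ 1 (mod 3): since gcd(7, 3) = 1, we get a unique residue mod 21.
    Write x = 0 + 7·t and substitute into x ≡ 1 (mod 3): 7·t ≡ 1 − 0 = 1 (mod 3).
    Reduce coefficients mod 3: 1·t ≡ 1 (mod 3).
    So t ≡ 1 (mod 3).
    Then x = 0 + 7·1 = 7, valid modulo lcm(7, 3) = 21: x ≡ 7 (mod 21).
  Combine with x ≡ 1 (mod 5): since gcd(21, 5) = 1, we get a unique residue mod 105.
    Write x = 7 + 21·t and substitute into x ≡ 1 (mod 5): 21·t ≡ 1 − 7 = -6 (mod 5).
    Reduce coefficients mod 5: 1·t ≡ 4 (mod 5).
    So t ≡ 4 (mod 5).
    Then x = 7 + 21·4 = 91, valid modulo lcm(21, 5) = 105: x ≡ 91 (mod 105).
Verify: 91 mod 7 = 0 ✓, 91 mod 3 = 1 ✓, 91 mod 5 = 1 ✓.

x ≡ 91 (mod 105).


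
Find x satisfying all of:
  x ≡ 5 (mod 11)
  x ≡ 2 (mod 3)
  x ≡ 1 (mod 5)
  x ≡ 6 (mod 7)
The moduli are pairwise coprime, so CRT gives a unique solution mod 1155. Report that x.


Product of moduli M = 11 · 3 · 5 · 7 = 1155.
Merge one congruence at a time:
  Start: x ≡ 5 (mod 11).
  Combine with x ≡ 2 (mod 3); new modulus lcm = 33.
    Write x = 5 + 11·t and substitute into x ≡ 2 (mod 3): 11·t ≡ 2 − 5 = -3 (mod 3).
    Reduce coefficients mod 3: 2·t ≡ 0 (mod 3).
    The inverse of 2 mod 3 is 2 (since 2·2 = 4 = 1·3 + 1), so t ≡ 2·0 = 0 ≡ 0 (mod 3).
    Then x = 5 + 11·0 = 5, valid modulo lcm(11, 3) = 33: x ≡ 5 (mod 33).
  Combine with x ≡ 1 (mod 5); new modulus lcm = 165.
    Write x = 5 + 33·t and substitute into x ≡ 1 (mod 5): 33·t ≡ 1 − 5 = -4 (mod 5).
    Reduce coefficients mod 5: 3·t ≡ 1 (mod 5).
    The inverse of 3 mod 5 is 2 (since 3·2 = 6 = 1·5 + 1), so t ≡ 2·1 = 2 ≡ 2 (mod 5).
    Then x = 5 + 33·2 = 71, valid modulo lcm(33, 5) = 165: x ≡ 71 (mod 165).
  Combine with x ≡ 6 (mod 7); new modulus lcm = 1155.
    Write x = 71 + 165·t and substitute into x ≡ 6 (mod 7): 165·t ≡ 6 − 71 = -65 (mod 7).
    Reduce coefficients mod 7: 4·t ≡ 5 (mod 7).
    The inverse of 4 mod 7 is 2 (since 4·2 = 8 = 1·7 + 1), so t ≡ 2·5 = 10 ≡ 3 (mod 7).
    Then x = 71 + 165·3 = 566, valid modulo lcm(165, 7) = 1155: x ≡ 566 (mod 1155).
Verify against each original: 566 mod 11 = 5, 566 mod 3 = 2, 566 mod 5 = 1, 566 mod 7 = 6.

x ≡ 566 (mod 1155).


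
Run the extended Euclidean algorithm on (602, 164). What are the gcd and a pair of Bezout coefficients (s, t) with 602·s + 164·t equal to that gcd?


Euclidean algorithm on (602, 164) — divide until remainder is 0:
  602 = 3 · 164 + 110
  164 = 1 · 110 + 54
  110 = 2 · 54 + 2
  54 = 27 · 2 + 0
gcd(602, 164) = 2.
Track Bezout coefficients alongside the remainders: start with r₀ = 602 = a·1 + b·0 (s = 1, t = 0) and r₁ = 164 = a·0 + b·1 (s = 0, t = 1); each new remainder r_{k+1} = r_{k-1} − q_k·r_k inherits s_{k+1} = s_{k-1} − q_k·s_k, t_{k+1} = t_{k-1} − q_k·t_k, so r_k = a·s_k + b·t_k at every step:
  q = 3: r = 110, s = 1 − 3·0 = 1, t = 0 − 3·1 = -3  (check: 602·1 + 164·(-3) = 110)
  q = 1: r = 54, s = 0 − 1·1 = -1, t = 1 − 1·(-3) = 4  (check: 602·(-1) + 164·4 = 54)
  q = 2: r = 2, s = 1 − 2·(-1) = 3, t = -3 − 2·4 = -11  (check: 602·3 + 164·(-11) = 2)
The row with r = 2 (the gcd) gives the Bezout coefficients s = 3, t = -11.
Result: 602 · (3) + 164 · (-11) = 2.

gcd(602, 164) = 2; s = 3, t = -11 (check: 602·3 + 164·(-11) = 2).


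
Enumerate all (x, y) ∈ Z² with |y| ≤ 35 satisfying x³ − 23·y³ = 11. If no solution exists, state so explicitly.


The equation is x³ - 23y³ = 11. For fixed y, x³ = 23·y³ + 11, so a solution requires the RHS to be a perfect cube.
Strategy: iterate y from -35 to 35, compute RHS = 23·y³ + 11, and check whether it is a (positive or negative) perfect cube.
Check small values of y:
  y = 0: RHS = 11 is not a perfect cube.
  y = 1: RHS = 34 is not a perfect cube.
  y = -1: RHS = -12 is not a perfect cube.
  y = 2: RHS = 195 is not a perfect cube.
  y = -2: RHS = -173 is not a perfect cube.
  y = 3: RHS = 632 is not a perfect cube.
  y = -3: RHS = -610 is not a perfect cube.
Continuing the search up to |y| = 35 finds no solutions either.
No (x, y) in the scanned range satisfies the equation.

No integer solutions with |y| ≤ 35.


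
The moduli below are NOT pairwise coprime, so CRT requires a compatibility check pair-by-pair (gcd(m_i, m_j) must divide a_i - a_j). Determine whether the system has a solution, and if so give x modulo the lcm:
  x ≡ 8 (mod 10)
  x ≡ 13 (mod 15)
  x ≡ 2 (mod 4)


Moduli 10, 15, 4 are not pairwise coprime, so CRT works modulo lcm(m_i) when all pairwise compatibility conditions hold.
Pairwise compatibility: gcd(m_i, m_j) must divide a_i - a_j for every pair.
Merge one congruence at a time:
  Start: x ≡ 8 (mod 10).
  Combine with x ≡ 13 (mod 15): gcd(10, 15) = 5; 13 - 8 = 5, which IS divisible by 5, so compatible.
    Write x = 8 + 10·t and substitute into x ≡ 13 (mod 15): 10·t ≡ 13 − 8 = 5 (mod 15).
    Divide the congruence (and modulus) by g = 5: 2·t ≡ 1 (mod 3).
    The inverse of 2 mod 3 is 2 (since 2·2 = 4 = 1·3 + 1), so t ≡ 2·1 = 2 ≡ 2 (mod 3).
    Then x = 8 + 10·2 = 28, valid modulo lcm(10, 15) = 30: x ≡ 28 (mod 30).
  Combine with x ≡ 2 (mod 4): gcd(30, 4) = 2; 2 - 28 = -26, which IS divisible by 2, so compatible.
    Write x = 28 + 30·t and substitute into x ≡ 2 (mod 4): 30·t ≡ 2 − 28 = -26 (mod 4).
    Divide the congruence (and modulus) by g = 2: 15·t ≡ -13 (mod 2).
    Reduce coefficients mod 2: 1·t ≡ 1 (mod 2).
    So t ≡ 1 (mod 2).
    Then x = 28 + 30·1 = 58, valid modulo lcm(30, 4) = 60: x ≡ 58 (mod 60).
Verify: 58 mod 10 = 8, 58 mod 15 = 13, 58 mod 4 = 2.

x ≡ 58 (mod 60).


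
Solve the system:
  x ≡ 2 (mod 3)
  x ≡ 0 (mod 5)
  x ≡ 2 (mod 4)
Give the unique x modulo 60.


Moduli 3, 5, 4 are pairwise coprime; by CRT there is a unique solution modulo M = 3 · 5 · 4 = 60.
Solve pairwise, accumulating the modulus:
  Start with x ≡ 2 (mod 3).
  Combine with x ≡ 0 (mod 5): since gcd(3, 5) = 1, we get a unique residue mod 15.
    Write x = 2 + 3·t and substitute into x ≡ 0 (mod 5): 3·t ≡ 0 − 2 = -2 (mod 5).
    Reduce coefficients mod 5: 3·t ≡ 3 (mod 5).
    The inverse of 3 mod 5 is 2 (since 3·2 = 6 = 1·5 + 1), so t ≡ 2·3 = 6 ≡ 1 (mod 5).
    Then x = 2 + 3·1 = 5, valid modulo lcm(3, 5) = 15: x ≡ 5 (mod 15).
  Combine with x ≡ 2 (mod 4): since gcd(15, 4) = 1, we get a unique residue mod 60.
    Write x = 5 + 15·t and substitute into x ≡ 2 (mod 4): 15·t ≡ 2 − 5 = -3 (mod 4).
    Reduce coefficients mod 4: 3·t ≡ 1 (mod 4).
    The inverse of 3 mod 4 is 3 (since 3·3 = 9 = 2·4 + 1), so t ≡ 3·1 = 3 ≡ 3 (mod 4).
    Then x = 5 + 15·3 = 50, valid modulo lcm(15, 4) = 60: x ≡ 50 (mod 60).
Verify: 50 mod 3 = 2 ✓, 50 mod 5 = 0 ✓, 50 mod 4 = 2 ✓.

x ≡ 50 (mod 60).


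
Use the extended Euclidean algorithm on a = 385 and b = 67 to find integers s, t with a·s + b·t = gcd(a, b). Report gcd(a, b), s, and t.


Euclidean algorithm on (385, 67) — divide until remainder is 0:
  385 = 5 · 67 + 50
  67 = 1 · 50 + 17
  50 = 2 · 17 + 16
  17 = 1 · 16 + 1
  16 = 16 · 1 + 0
gcd(385, 67) = 1.
Track Bezout coefficients alongside the remainders: start with r₀ = 385 = a·1 + b·0 (s = 1, t = 0) and r₁ = 67 = a·0 + b·1 (s = 0, t = 1); each new remainder r_{k+1} = r_{k-1} − q_k·r_k inherits s_{k+1} = s_{k-1} − q_k·s_k, t_{k+1} = t_{k-1} − q_k·t_k, so r_k = a·s_k + b·t_k at every step:
  q = 5: r = 50, s = 1 − 5·0 = 1, t = 0 − 5·1 = -5  (check: 385·1 + 67·(-5) = 50)
  q = 1: r = 17, s = 0 − 1·1 = -1, t = 1 − 1·(-5) = 6  (check: 385·(-1) + 67·6 = 17)
  q = 2: r = 16, s = 1 − 2·(-1) = 3, t = -5 − 2·6 = -17  (check: 385·3 + 67·(-17) = 16)
  q = 1: r = 1, s = -1 − 1·3 = -4, t = 6 − 1·(-17) = 23  (check: 385·(-4) + 67·23 = 1)
The row with r = 1 (the gcd) gives the Bezout coefficients s = -4, t = 23.
Result: 385 · (-4) + 67 · (23) = 1.

gcd(385, 67) = 1; s = -4, t = 23 (check: 385·(-4) + 67·23 = 1).


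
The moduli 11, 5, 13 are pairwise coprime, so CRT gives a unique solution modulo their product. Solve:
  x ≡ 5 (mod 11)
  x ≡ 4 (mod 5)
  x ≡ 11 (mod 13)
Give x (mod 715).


Moduli 11, 5, 13 are pairwise coprime; by CRT there is a unique solution modulo M = 11 · 5 · 13 = 715.
Solve pairwise, accumulating the modulus:
  Start with x ≡ 5 (mod 11).
  Combine with x ≡ 4 (mod 5): since gcd(11, 5) = 1, we get a unique residue mod 55.
    Write x = 5 + 11·t and substitute into x ≡ 4 (mod 5): 11·t ≡ 4 − 5 = -1 (mod 5).
    Reduce coefficients mod 5: 1·t ≡ 4 (mod 5).
    So t ≡ 4 (mod 5).
    Then x = 5 + 11·4 = 49, valid modulo lcm(11, 5) = 55: x ≡ 49 (mod 55).
  Combine with x ≡ 11 (mod 13): since gcd(55, 13) = 1, we get a unique residue mod 715.
    Write x = 49 + 55·t and substitute into x ≡ 11 (mod 13): 55·t ≡ 11 − 49 = -38 (mod 13).
    Reduce coefficients mod 13: 3·t ≡ 1 (mod 13).
    The inverse of 3 mod 13 is 9 (since 3·9 = 27 = 2·13 + 1), so t ≡ 9·1 = 9 ≡ 9 (mod 13).
    Then x = 49 + 55·9 = 544, valid modulo lcm(55, 13) = 715: x ≡ 544 (mod 715).
Verify: 544 mod 11 = 5 ✓, 544 mod 5 = 4 ✓, 544 mod 13 = 11 ✓.

x ≡ 544 (mod 715).


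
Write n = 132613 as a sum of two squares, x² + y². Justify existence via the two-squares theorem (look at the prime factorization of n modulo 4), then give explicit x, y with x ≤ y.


Step 1: Factor n = 132613 = 13 · 101^2.
Step 2: Check the mod-4 condition on each prime factor: 13 ≡ 1 (mod 4), exponent 1; 101 ≡ 1 (mod 4), exponent 2.
All primes ≡ 3 (mod 4) appear to even exponent (or don't appear), so by the two-squares theorem n IS expressible as a sum of two squares.
Step 3: Build a representation. Here n = 13 · 101 · 101 is a product of primes ≡ 1 (mod 4). Each prime p ≡ 1 (mod 4) is itself a sum of two squares; find a² by testing p − a² for a perfect square:
  13: 13 − 1² = 12, 13 − 2² = 9 = 3² ⇒ 13 = 2² + 3².
  101: 101 − 1² = 100 = 10² ⇒ 101 = 1² + 10².
  Combine using the Brahmagupta–Fibonacci identity (a² + b²)(c² + d²) = (ac − bd)² + (ad + bc)² = (ac + bd)² + (ad − bc)²:
  13 · 101 = 1313: from (2² + 3²)(1² + 10²), take (2·1 − 3·10, 2·10 + 3·1) = (2 − 30, 20 + 3) = (-28, 23); dropping signs (only squares matter) gives (28, 23); check 28² + 23² = 784 + 529 = 1313 ✓.
  1313 · 101 = 132613: from (28² + 23²)(1² + 10²), take (28·1 − 23·10, 28·10 + 23·1) = (28 − 230, 280 + 23) = (-202, 303); dropping signs (only squares matter) gives (202, 303); check 202² + 303² = 40804 + 91809 = 132613 ✓.
Step 4: Order so x ≤ y and verify: 202² + 303² = 40804 + 91809 = 132613 = n. ✓

n = 132613 = 202² + 303² (one valid representation with x ≤ y).


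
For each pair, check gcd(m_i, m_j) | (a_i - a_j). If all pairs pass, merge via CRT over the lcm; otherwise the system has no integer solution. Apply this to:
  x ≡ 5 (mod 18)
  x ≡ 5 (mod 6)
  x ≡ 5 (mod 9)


Moduli 18, 6, 9 are not pairwise coprime, so CRT works modulo lcm(m_i) when all pairwise compatibility conditions hold.
Pairwise compatibility: gcd(m_i, m_j) must divide a_i - a_j for every pair.
Merge one congruence at a time:
  Start: x ≡ 5 (mod 18).
  Combine with x ≡ 5 (mod 6): gcd(18, 6) = 6; 5 - 5 = 0, which IS divisible by 6, so compatible.
    Write x = 5 + 18·t and substitute into x ≡ 5 (mod 6): 18·t ≡ 5 − 5 = 0 (mod 6).
    Divide the congruence (and modulus) by g = 6: 3·t ≡ 0 (mod 1).
    Modulo 1 every t works; take t = 0.
    Then x = 5 + 18·0 = 5, valid modulo lcm(18, 6) = 18: x ≡ 5 (mod 18).
  Combine with x ≡ 5 (mod 9): gcd(18, 9) = 9; 5 - 5 = 0, which IS divisible by 9, so compatible.
    Write x = 5 + 18·t and substitute into x ≡ 5 (mod 9): 18·t ≡ 5 − 5 = 0 (mod 9).
    Divide the congruence (and modulus) by g = 9: 2·t ≡ 0 (mod 1).
    Modulo 1 every t works; take t = 0.
    Then x = 5 + 18·0 = 5, valid modulo lcm(18, 9) = 18: x ≡ 5 (mod 18).
Verify: 5 mod 18 = 5, 5 mod 6 = 5, 5 mod 9 = 5.

x ≡ 5 (mod 18).


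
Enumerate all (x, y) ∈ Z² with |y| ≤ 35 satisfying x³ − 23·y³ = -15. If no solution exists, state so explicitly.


The equation is x³ - 23y³ = -15. For fixed y, x³ = 23·y³ − 15, so a solution requires the RHS to be a perfect cube.
Strategy: iterate y from -35 to 35, compute RHS = 23·y³ − 15, and check whether it is a (positive or negative) perfect cube.
Check small values of y:
  y = 0: RHS = -15 is not a perfect cube.
  y = 1: RHS = 8 = (2)³ ⇒ x = 2 works.
  y = -1: RHS = -38 is not a perfect cube.
  y = 2: RHS = 169 is not a perfect cube.
  y = -2: RHS = -199 is not a perfect cube.
  y = 3: RHS = 606 is not a perfect cube.
  y = -3: RHS = -636 is not a perfect cube.
Continuing the search up to |y| = 35 finds no further solutions beyond those listed.
Collected solutions: (2, 1).

Solutions (with |y| ≤ 35): (2, 1).


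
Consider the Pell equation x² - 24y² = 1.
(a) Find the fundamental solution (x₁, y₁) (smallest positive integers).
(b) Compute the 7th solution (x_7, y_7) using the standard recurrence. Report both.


Step 1: Find the fundamental solution (x₁, y₁) of x² - 24y² = 1.
  Expand √24 as a continued fraction. a₀ = ⌊√24⌋ = 4; iterate m_{k+1} = d_k·a_k − m_k, d_{k+1} = (24 − m_{k+1}²)/d_k, a_{k+1} = ⌊(a₀ + m_{k+1})/d_{k+1}⌋ (starting m₀ = 0, d₀ = 1), with convergents p_k = a_k·p_{k-1} + p_{k-2}, q_k = a_k·q_{k-1} + q_{k-2} (p₋₁ = 1, q₋₁ = 0):
  k = 0: a₀ = 4; p₀/q₀ = 4/1; p₀² − 24·q₀² = 16 − 24 = -8.
  k = 1: m = 4, d = 8, a = ⌊(4 + 4)/8⌋ = 1; p/q = (1·4 + 1)/(1·1 + 0) = 5/1; p² − 24·q² = 25 − 24 = 1.
  The first convergent with p² − 24·q² = 1 gives the fundamental solution (x₁, y₁) = (5, 1).
Step 2: Apply the recurrence (x_{n+1}, y_{n+1}) = (x₁x_n + 24y₁y_n, x₁y_n + y₁x_n) repeatedly.
  From (x_1, y_1) = (5, 1): x_2 = 5·5 + 24·1·1 = 49; y_2 = 5·1 + 1·5 = 10.
  From (x_2, y_2) = (49, 10): x_3 = 5·49 + 24·1·10 = 485; y_3 = 5·10 + 1·49 = 99.
  From (x_3, y_3) = (485, 99): x_4 = 5·485 + 24·1·99 = 4801; y_4 = 5·99 + 1·485 = 980.
  From (x_4, y_4) = (4801, 980): x_5 = 5·4801 + 24·1·980 = 47525; y_5 = 5·980 + 1·4801 = 9701.
  From (x_5, y_5) = (47525, 9701): x_6 = 5·47525 + 24·1·9701 = 470449; y_6 = 5·9701 + 1·47525 = 96030.
  From (x_6, y_6) = (470449, 96030): x_7 = 5·470449 + 24·1·96030 = 4656965; y_7 = 5·96030 + 1·470449 = 950599.
Step 3: Verify x_7² - 24·y_7² = 21687323011225 - 21687323011224 = 1 (should be 1). ✓

(x_1, y_1) = (5, 1); (x_7, y_7) = (4656965, 950599).


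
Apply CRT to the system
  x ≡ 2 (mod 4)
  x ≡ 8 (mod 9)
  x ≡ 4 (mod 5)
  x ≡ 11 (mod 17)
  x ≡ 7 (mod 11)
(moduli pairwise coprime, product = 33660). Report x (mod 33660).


Product of moduli M = 4 · 9 · 5 · 17 · 11 = 33660.
Merge one congruence at a time:
  Start: x ≡ 2 (mod 4).
  Combine with x ≡ 8 (mod 9); new modulus lcm = 36.
    Write x = 2 + 4·t and substitute into x ≡ 8 (mod 9): 4·t ≡ 8 − 2 = 6 (mod 9).
    The inverse of 4 mod 9 is 7 (since 4·7 = 28 = 3·9 + 1), so t ≡ 7·6 = 42 ≡ 6 (mod 9).
    Then x = 2 + 4·6 = 26, valid modulo lcm(4, 9) = 36: x ≡ 26 (mod 36).
  Combine with x ≡ 4 (mod 5); new modulus lcm = 180.
    Write x = 26 + 36·t and substitute into x ≡ 4 (mod 5): 36·t ≡ 4 − 26 = -22 (mod 5).
    Reduce coefficients mod 5: 1·t ≡ 3 (mod 5).
    So t ≡ 3 (mod 5).
    Then x = 26 + 36·3 = 134, valid modulo lcm(36, 5) = 180: x ≡ 134 (mod 180).
  Combine with x ≡ 11 (mod 17); new modulus lcm = 3060.
    Write x = 134 + 180·t and substitute into x ≡ 11 (mod 17): 180·t ≡ 11 − 134 = -123 (mod 17).
    Reduce coefficients mod 17: 10·t ≡ 13 (mod 17).
    The inverse of 10 mod 17 is 12 (since 10·12 = 120 = 7·17 + 1), so t ≡ 12·13 = 156 ≡ 3 (mod 17).
    Then x = 134 + 180·3 = 674, valid modulo lcm(180, 17) = 3060: x ≡ 674 (mod 3060).
  Combine with x ≡ 7 (mod 11); new modulus lcm = 33660.
    Write x = 674 + 3060·t and substitute into x ≡ 7 (mod 11): 3060·t ≡ 7 − 674 = -667 (mod 11).
    Reduce coefficients mod 11: 2·t ≡ 4 (mod 11).
    The inverse of 2 mod 11 is 6 (since 2·6 = 12 = 1·11 + 1), so t ≡ 6·4 = 24 ≡ 2 (mod 11).
    Then x = 674 + 3060·2 = 6794, valid modulo lcm(3060, 11) = 33660: x ≡ 6794 (mod 33660).
Verify against each original: 6794 mod 4 = 2, 6794 mod 9 = 8, 6794 mod 5 = 4, 6794 mod 17 = 11, 6794 mod 11 = 7.

x ≡ 6794 (mod 33660).


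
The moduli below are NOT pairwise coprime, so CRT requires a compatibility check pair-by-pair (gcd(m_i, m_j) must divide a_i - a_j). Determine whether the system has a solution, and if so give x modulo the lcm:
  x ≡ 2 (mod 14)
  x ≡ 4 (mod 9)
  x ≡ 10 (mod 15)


Moduli 14, 9, 15 are not pairwise coprime, so CRT works modulo lcm(m_i) when all pairwise compatibility conditions hold.
Pairwise compatibility: gcd(m_i, m_j) must divide a_i - a_j for every pair.
Merge one congruence at a time:
  Start: x ≡ 2 (mod 14).
  Combine with x ≡ 4 (mod 9): gcd(14, 9) = 1; 4 - 2 = 2, which IS divisible by 1, so compatible.
    Write x = 2 + 14·t and substitute into x ≡ 4 (mod 9): 14·t ≡ 4 − 2 = 2 (mod 9).
    Reduce coefficients mod 9: 5·t ≡ 2 (mod 9).
    The inverse of 5 mod 9 is 2 (since 5·2 = 10 = 1·9 + 1), so t ≡ 2·2 = 4 ≡ 4 (mod 9).
    Then x = 2 + 14·4 = 58, valid modulo lcm(14, 9) = 126: x ≡ 58 (mod 126).
  Combine with x ≡ 10 (mod 15): gcd(126, 15) = 3; 10 - 58 = -48, which IS divisible by 3, so compatible.
    Write x = 58 + 126·t and substitute into x ≡ 10 (mod 15): 126·t ≡ 10 − 58 = -48 (mod 15).
    Divide the congruence (and modulus) by g = 3: 42·t ≡ -16 (mod 5).
    Reduce coefficients mod 5: 2·t ≡ 4 (mod 5).
    The inverse of 2 mod 5 is 3 (since 2·3 = 6 = 1·5 + 1), so t ≡ 3·4 = 12 ≡ 2 (mod 5).
    Then x = 58 + 126·2 = 310, valid modulo lcm(126, 15) = 630: x ≡ 310 (mod 630).
Verify: 310 mod 14 = 2, 310 mod 9 = 4, 310 mod 15 = 10.

x ≡ 310 (mod 630).


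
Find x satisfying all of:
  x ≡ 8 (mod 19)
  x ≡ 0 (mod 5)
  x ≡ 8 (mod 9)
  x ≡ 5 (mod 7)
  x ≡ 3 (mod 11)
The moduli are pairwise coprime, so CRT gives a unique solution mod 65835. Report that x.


Product of moduli M = 19 · 5 · 9 · 7 · 11 = 65835.
Merge one congruence at a time:
  Start: x ≡ 8 (mod 19).
  Combine with x ≡ 0 (mod 5); new modulus lcm = 95.
    Write x = 8 + 19·t and substitute into x ≡ 0 (mod 5): 19·t ≡ 0 − 8 = -8 (mod 5).
    Reduce coefficients mod 5: 4·t ≡ 2 (mod 5).
    The inverse of 4 mod 5 is 4 (since 4·4 = 16 = 3·5 + 1), so t ≡ 4·2 = 8 ≡ 3 (mod 5).
    Then x = 8 + 19·3 = 65, valid modulo lcm(19, 5) = 95: x ≡ 65 (mod 95).
  Combine with x ≡ 8 (mod 9); new modulus lcm = 855.
    Write x = 65 + 95·t and substitute into x ≡ 8 (mod 9): 95·t ≡ 8 − 65 = -57 (mod 9).
    Reduce coefficients mod 9: 5·t ≡ 6 (mod 9).
    The inverse of 5 mod 9 is 2 (since 5·2 = 10 = 1·9 + 1), so t ≡ 2·6 = 12 ≡ 3 (mod 9).
    Then x = 65 + 95·3 = 350, valid modulo lcm(95, 9) = 855: x ≡ 350 (mod 855).
  Combine with x ≡ 5 (mod 7); new modulus lcm = 5985.
    Write x = 350 + 855·t and substitute into x ≡ 5 (mod 7): 855·t ≡ 5 − 350 = -345 (mod 7).
    Reduce coefficients mod 7: 1·t ≡ 5 (mod 7).
    So t ≡ 5 (mod 7).
    Then x = 350 + 855·5 = 4625, valid modulo lcm(855, 7) = 5985: x ≡ 4625 (mod 5985).
  Combine with x ≡ 3 (mod 11); new modulus lcm = 65835.
    Write x = 4625 + 5985·t and substitute into x ≡ 3 (mod 11): 5985·t ≡ 3 − 4625 = -4622 (mod 11).
    Reduce coefficients mod 11: 1·t ≡ 9 (mod 11).
    So t ≡ 9 (mod 11).
    Then x = 4625 + 5985·9 = 58490, valid modulo lcm(5985, 11) = 65835: x ≡ 58490 (mod 65835).
Verify against each original: 58490 mod 19 = 8, 58490 mod 5 = 0, 58490 mod 9 = 8, 58490 mod 7 = 5, 58490 mod 11 = 3.

x ≡ 58490 (mod 65835).


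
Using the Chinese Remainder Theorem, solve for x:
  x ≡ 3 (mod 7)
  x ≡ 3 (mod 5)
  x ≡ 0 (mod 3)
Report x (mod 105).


Moduli 7, 5, 3 are pairwise coprime; by CRT there is a unique solution modulo M = 7 · 5 · 3 = 105.
Solve pairwise, accumulating the modulus:
  Start with x ≡ 3 (mod 7).
  Combine with x ≡ 3 (mod 5): since gcd(7, 5) = 1, we get a unique residue mod 35.
    Write x = 3 + 7·t and substitute into x ≡ 3 (mod 5): 7·t ≡ 3 − 3 = 0 (mod 5).
    Reduce coefficients mod 5: 2·t ≡ 0 (mod 5).
    The inverse of 2 mod 5 is 3 (since 2·3 = 6 = 1·5 + 1), so t ≡ 3·0 = 0 ≡ 0 (mod 5).
    Then x = 3 + 7·0 = 3, valid modulo lcm(7, 5) = 35: x ≡ 3 (mod 35).
  Combine with x ≡ 0 (mod 3): since gcd(35, 3) = 1, we get a unique residue mod 105.
    Write x = 3 + 35·t and substitute into x ≡ 0 (mod 3): 35·t ≡ 0 − 3 = -3 (mod 3).
    Reduce coefficients mod 3: 2·t ≡ 0 (mod 3).
    The inverse of 2 mod 3 is 2 (since 2·2 = 4 = 1·3 + 1), so t ≡ 2·0 = 0 ≡ 0 (mod 3).
    Then x = 3 + 35·0 = 3, valid modulo lcm(35, 3) = 105: x ≡ 3 (mod 105).
Verify: 3 mod 7 = 3 ✓, 3 mod 5 = 3 ✓, 3 mod 3 = 0 ✓.

x ≡ 3 (mod 105).


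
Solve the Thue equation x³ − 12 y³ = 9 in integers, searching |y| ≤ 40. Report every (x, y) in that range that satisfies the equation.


The equation is x³ - 12y³ = 9. For fixed y, x³ = 12·y³ + 9, so a solution requires the RHS to be a perfect cube.
Strategy: iterate y from -40 to 40, compute RHS = 12·y³ + 9, and check whether it is a (positive or negative) perfect cube.
Check small values of y:
  y = 0: RHS = 9 is not a perfect cube.
  y = 1: RHS = 21 is not a perfect cube.
  y = -1: RHS = -3 is not a perfect cube.
  y = 2: RHS = 105 is not a perfect cube.
  y = -2: RHS = -87 is not a perfect cube.
  y = 3: RHS = 333 is not a perfect cube.
  y = -3: RHS = -315 is not a perfect cube.
Continuing the search up to |y| = 40 finds no solutions either.
No (x, y) in the scanned range satisfies the equation.

No integer solutions with |y| ≤ 40.


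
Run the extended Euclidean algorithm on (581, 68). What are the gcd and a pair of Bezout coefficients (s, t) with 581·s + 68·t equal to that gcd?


Euclidean algorithm on (581, 68) — divide until remainder is 0:
  581 = 8 · 68 + 37
  68 = 1 · 37 + 31
  37 = 1 · 31 + 6
  31 = 5 · 6 + 1
  6 = 6 · 1 + 0
gcd(581, 68) = 1.
Track Bezout coefficients alongside the remainders: start with r₀ = 581 = a·1 + b·0 (s = 1, t = 0) and r₁ = 68 = a·0 + b·1 (s = 0, t = 1); each new remainder r_{k+1} = r_{k-1} − q_k·r_k inherits s_{k+1} = s_{k-1} − q_k·s_k, t_{k+1} = t_{k-1} − q_k·t_k, so r_k = a·s_k + b·t_k at every step:
  q = 8: r = 37, s = 1 − 8·0 = 1, t = 0 − 8·1 = -8  (check: 581·1 + 68·(-8) = 37)
  q = 1: r = 31, s = 0 − 1·1 = -1, t = 1 − 1·(-8) = 9  (check: 581·(-1) + 68·9 = 31)
  q = 1: r = 6, s = 1 − 1·(-1) = 2, t = -8 − 1·9 = -17  (check: 581·2 + 68·(-17) = 6)
  q = 5: r = 1, s = -1 − 5·2 = -11, t = 9 − 5·(-17) = 94  (check: 581·(-11) + 68·94 = 1)
The row with r = 1 (the gcd) gives the Bezout coefficients s = -11, t = 94.
Result: 581 · (-11) + 68 · (94) = 1.

gcd(581, 68) = 1; s = -11, t = 94 (check: 581·(-11) + 68·94 = 1).


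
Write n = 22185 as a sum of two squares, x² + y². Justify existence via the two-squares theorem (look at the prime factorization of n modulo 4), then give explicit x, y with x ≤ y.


Step 1: Factor n = 22185 = 3^2 · 5 · 17 · 29.
Step 2: Check the mod-4 condition on each prime factor: 3 ≡ 3 (mod 4), exponent 2 (must be even); 5 ≡ 1 (mod 4), exponent 1; 17 ≡ 1 (mod 4), exponent 1; 29 ≡ 1 (mod 4), exponent 1.
All primes ≡ 3 (mod 4) appear to even exponent (or don't appear), so by the two-squares theorem n IS expressible as a sum of two squares.
Step 3: Build a representation. Group n = k² · m with k = 3 and m = 5 · 17 · 29 = 2465 (a product of primes ≡ 1 (mod 4)); a representation of m scales to one of n via (k·x)² + (k·y)² = k²(x² + y²). Each prime p ≡ 1 (mod 4) is itself a sum of two squares; find a² by testing p − a² for a perfect square:
  5: 5 − 1² = 4 = 2² ⇒ 5 = 1² + 2².
  17: 17 − 1² = 16 = 4² ⇒ 17 = 1² + 4².
  29: 29 − 1² = 28, 29 − 2² = 25 = 5² ⇒ 29 = 2² + 5².
  Combine using the Brahmagupta–Fibonacci identity (a² + b²)(c² + d²) = (ac − bd)² + (ad + bc)² = (ac + bd)² + (ad − bc)²:
  5 · 17 = 85: from (1² + 2²)(1² + 4²), take (1·1 − 2·4, 1·4 + 2·1) = (1 − 8, 4 + 2) = (-7, 6); dropping signs (only squares matter) gives (7, 6); check 7² + 6² = 49 + 36 = 85 ✓.
  85 · 29 = 2465: from (7² + 6²)(2² + 5²), take (7·2 − 6·5, 7·5 + 6·2) = (14 − 30, 35 + 12) = (-16, 47); dropping signs (only squares matter) gives (16, 47); check 16² + 47² = 256 + 2209 = 2465 ✓.
  Scale by k = 3: (3·16, 3·47) = (48, 141).
Step 4: Order so x ≤ y and verify: 48² + 141² = 2304 + 19881 = 22185 = n. ✓

n = 22185 = 48² + 141² (one valid representation with x ≤ y).


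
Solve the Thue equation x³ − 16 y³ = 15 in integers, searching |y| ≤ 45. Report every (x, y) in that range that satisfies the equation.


The equation is x³ - 16y³ = 15. For fixed y, x³ = 16·y³ + 15, so a solution requires the RHS to be a perfect cube.
Strategy: iterate y from -45 to 45, compute RHS = 16·y³ + 15, and check whether it is a (positive or negative) perfect cube.
Check small values of y:
  y = 0: RHS = 15 is not a perfect cube.
  y = 1: RHS = 31 is not a perfect cube.
  y = -1: RHS = -1 = (-1)³ ⇒ x = -1 works.
  y = 2: RHS = 143 is not a perfect cube.
  y = -2: RHS = -113 is not a perfect cube.
  y = 3: RHS = 447 is not a perfect cube.
  y = -3: RHS = -417 is not a perfect cube.
Continuing the search up to |y| = 45 finds no further solutions beyond those listed.
Collected solutions: (-1, -1).

Solutions (with |y| ≤ 45): (-1, -1).


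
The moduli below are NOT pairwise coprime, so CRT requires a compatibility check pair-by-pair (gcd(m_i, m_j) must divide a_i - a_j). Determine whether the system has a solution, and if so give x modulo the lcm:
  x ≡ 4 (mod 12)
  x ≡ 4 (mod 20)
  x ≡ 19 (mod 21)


Moduli 12, 20, 21 are not pairwise coprime, so CRT works modulo lcm(m_i) when all pairwise compatibility conditions hold.
Pairwise compatibility: gcd(m_i, m_j) must divide a_i - a_j for every pair.
Merge one congruence at a time:
  Start: x ≡ 4 (mod 12).
  Combine with x ≡ 4 (mod 20): gcd(12, 20) = 4; 4 - 4 = 0, which IS divisible by 4, so compatible.
    Write x = 4 + 12·t and substitute into x ≡ 4 (mod 20): 12·t ≡ 4 − 4 = 0 (mod 20).
    Divide the congruence (and modulus) by g = 4: 3·t ≡ 0 (mod 5).
    The inverse of 3 mod 5 is 2 (since 3·2 = 6 = 1·5 + 1), so t ≡ 2·0 = 0 ≡ 0 (mod 5).
    Then x = 4 + 12·0 = 4, valid modulo lcm(12, 20) = 60: x ≡ 4 (mod 60).
  Combine with x ≡ 19 (mod 21): gcd(60, 21) = 3; 19 - 4 = 15, which IS divisible by 3, so compatible.
    Write x = 4 + 60·t and substitute into x ≡ 19 (mod 21): 60·t ≡ 19 − 4 = 15 (mod 21).
    Divide the congruence (and modulus) by g = 3: 20·t ≡ 5 (mod 7).
    Reduce coefficients mod 7: 6·t ≡ 5 (mod 7).
    The inverse of 6 mod 7 is 6 (since 6·6 = 36 = 5·7 + 1), so t ≡ 6·5 = 30 ≡ 2 (mod 7).
    Then x = 4 + 60·2 = 124, valid modulo lcm(60, 21) = 420: x ≡ 124 (mod 420).
Verify: 124 mod 12 = 4, 124 mod 20 = 4, 124 mod 21 = 19.

x ≡ 124 (mod 420).


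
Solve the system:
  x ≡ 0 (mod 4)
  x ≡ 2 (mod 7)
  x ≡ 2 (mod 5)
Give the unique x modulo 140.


Moduli 4, 7, 5 are pairwise coprime; by CRT there is a unique solution modulo M = 4 · 7 · 5 = 140.
Solve pairwise, accumulating the modulus:
  Start with x ≡ 0 (mod 4).
  Combine with x ≡ 2 (mod 7): since gcd(4, 7) = 1, we get a unique residue mod 28.
    Write x = 0 + 4·t and substitute into x ≡ 2 (mod 7): 4·t ≡ 2 − 0 = 2 (mod 7).
    The inverse of 4 mod 7 is 2 (since 4·2 = 8 = 1·7 + 1), so t ≡ 2·2 = 4 ≡ 4 (mod 7).
    Then x = 0 + 4·4 = 16, valid modulo lcm(4, 7) = 28: x ≡ 16 (mod 28).
  Combine with x ≡ 2 (mod 5): since gcd(28, 5) = 1, we get a unique residue mod 140.
    Write x = 16 + 28·t and substitute into x ≡ 2 (mod 5): 28·t ≡ 2 − 16 = -14 (mod 5).
    Reduce coefficients mod 5: 3·t ≡ 1 (mod 5).
    The inverse of 3 mod 5 is 2 (since 3·2 = 6 = 1·5 + 1), so t ≡ 2·1 = 2 ≡ 2 (mod 5).
    Then x = 16 + 28·2 = 72, valid modulo lcm(28, 5) = 140: x ≡ 72 (mod 140).
Verify: 72 mod 4 = 0 ✓, 72 mod 7 = 2 ✓, 72 mod 5 = 2 ✓.

x ≡ 72 (mod 140).


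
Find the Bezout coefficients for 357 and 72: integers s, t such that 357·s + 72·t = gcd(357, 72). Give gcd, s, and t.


Euclidean algorithm on (357, 72) — divide until remainder is 0:
  357 = 4 · 72 + 69
  72 = 1 · 69 + 3
  69 = 23 · 3 + 0
gcd(357, 72) = 3.
Track Bezout coefficients alongside the remainders: start with r₀ = 357 = a·1 + b·0 (s = 1, t = 0) and r₁ = 72 = a·0 + b·1 (s = 0, t = 1); each new remainder r_{k+1} = r_{k-1} − q_k·r_k inherits s_{k+1} = s_{k-1} − q_k·s_k, t_{k+1} = t_{k-1} − q_k·t_k, so r_k = a·s_k + b·t_k at every step:
  q = 4: r = 69, s = 1 − 4·0 = 1, t = 0 − 4·1 = -4  (check: 357·1 + 72·(-4) = 69)
  q = 1: r = 3, s = 0 − 1·1 = -1, t = 1 − 1·(-4) = 5  (check: 357·(-1) + 72·5 = 3)
The row with r = 3 (the gcd) gives the Bezout coefficients s = -1, t = 5.
Result: 357 · (-1) + 72 · (5) = 3.

gcd(357, 72) = 3; s = -1, t = 5 (check: 357·(-1) + 72·5 = 3).


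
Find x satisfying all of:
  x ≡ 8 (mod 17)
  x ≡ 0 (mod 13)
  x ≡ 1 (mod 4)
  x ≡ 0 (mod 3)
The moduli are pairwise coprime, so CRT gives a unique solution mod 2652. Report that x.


Product of moduli M = 17 · 13 · 4 · 3 = 2652.
Merge one congruence at a time:
  Start: x ≡ 8 (mod 17).
  Combine with x ≡ 0 (mod 13); new modulus lcm = 221.
    Write x = 8 + 17·t and substitute into x ≡ 0 (mod 13): 17·t ≡ 0 − 8 = -8 (mod 13).
    Reduce coefficients mod 13: 4·t ≡ 5 (mod 13).
    The inverse of 4 mod 13 is 10 (since 4·10 = 40 = 3·13 + 1), so t ≡ 10·5 = 50 ≡ 11 (mod 13).
    Then x = 8 + 17·11 = 195, valid modulo lcm(17, 13) = 221: x ≡ 195 (mod 221).
  Combine with x ≡ 1 (mod 4); new modulus lcm = 884.
    Write x = 195 + 221·t and substitute into x ≡ 1 (mod 4): 221·t ≡ 1 − 195 = -194 (mod 4).
    Reduce coefficients mod 4: 1·t ≡ 2 (mod 4).
    So t ≡ 2 (mod 4).
    Then x = 195 + 221·2 = 637, valid modulo lcm(221, 4) = 884: x ≡ 637 (mod 884).
  Combine with x ≡ 0 (mod 3); new modulus lcm = 2652.
    Write x = 637 + 884·t and substitute into x ≡ 0 (mod 3): 884·t ≡ 0 − 637 = -637 (mod 3).
    Reduce coefficients mod 3: 2·t ≡ 2 (mod 3).
    The inverse of 2 mod 3 is 2 (since 2·2 = 4 = 1·3 + 1), so t ≡ 2·2 = 4 ≡ 1 (mod 3).
    Then x = 637 + 884·1 = 1521, valid modulo lcm(884, 3) = 2652: x ≡ 1521 (mod 2652).
Verify against each original: 1521 mod 17 = 8, 1521 mod 13 = 0, 1521 mod 4 = 1, 1521 mod 3 = 0.

x ≡ 1521 (mod 2652).


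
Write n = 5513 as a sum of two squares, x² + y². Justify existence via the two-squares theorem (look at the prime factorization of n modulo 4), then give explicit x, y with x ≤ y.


Step 1: Factor n = 5513 = 37 · 149.
Step 2: Check the mod-4 condition on each prime factor: 37 ≡ 1 (mod 4), exponent 1; 149 ≡ 1 (mod 4), exponent 1.
All primes ≡ 3 (mod 4) appear to even exponent (or don't appear), so by the two-squares theorem n IS expressible as a sum of two squares.
Step 3: Build a representation. Here n = 37 · 149 is a product of primes ≡ 1 (mod 4). Each prime p ≡ 1 (mod 4) is itself a sum of two squares; find a² by testing p − a² for a perfect square:
  37: 37 − 1² = 36 = 6² ⇒ 37 = 1² + 6².
  149: 149 − 1² = 148, 149 − 2² = 145, 149 − 3² = 140, 149 − 4² = 133, 149 − 5² = 124, 149 − 6² = 113, 149 − 7² = 100 = 10² ⇒ 149 = 7² + 10².
  Combine using the Brahmagupta–Fibonacci identity (a² + b²)(c² + d²) = (ac − bd)² + (ad + bc)² = (ac + bd)² + (ad − bc)²:
  37 · 149 = 5513: from (1² + 6²)(7² + 10²), take (1·7 − 6·10, 1·10 + 6·7) = (7 − 60, 10 + 42) = (-53, 52); dropping signs (only squares matter) gives (53, 52); check 53² + 52² = 2809 + 2704 = 5513 ✓.
Step 4: Order so x ≤ y and verify: 52² + 53² = 2704 + 2809 = 5513 = n. ✓

n = 5513 = 52² + 53² (one valid representation with x ≤ y).


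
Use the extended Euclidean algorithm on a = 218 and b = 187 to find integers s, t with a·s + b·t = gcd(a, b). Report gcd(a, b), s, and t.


Euclidean algorithm on (218, 187) — divide until remainder is 0:
  218 = 1 · 187 + 31
  187 = 6 · 31 + 1
  31 = 31 · 1 + 0
gcd(218, 187) = 1.
Track Bezout coefficients alongside the remainders: start with r₀ = 218 = a·1 + b·0 (s = 1, t = 0) and r₁ = 187 = a·0 + b·1 (s = 0, t = 1); each new remainder r_{k+1} = r_{k-1} − q_k·r_k inherits s_{k+1} = s_{k-1} − q_k·s_k, t_{k+1} = t_{k-1} − q_k·t_k, so r_k = a·s_k + b·t_k at every step:
  q = 1: r = 31, s = 1 − 1·0 = 1, t = 0 − 1·1 = -1  (check: 218·1 + 187·(-1) = 31)
  q = 6: r = 1, s = 0 − 6·1 = -6, t = 1 − 6·(-1) = 7  (check: 218·(-6) + 187·7 = 1)
The row with r = 1 (the gcd) gives the Bezout coefficients s = -6, t = 7.
Result: 218 · (-6) + 187 · (7) = 1.

gcd(218, 187) = 1; s = -6, t = 7 (check: 218·(-6) + 187·7 = 1).


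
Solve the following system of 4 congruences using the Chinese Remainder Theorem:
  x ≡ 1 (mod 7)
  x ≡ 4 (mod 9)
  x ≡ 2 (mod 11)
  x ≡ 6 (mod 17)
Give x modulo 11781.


Product of moduli M = 7 · 9 · 11 · 17 = 11781.
Merge one congruence at a time:
  Start: x ≡ 1 (mod 7).
  Combine with x ≡ 4 (mod 9); new modulus lcm = 63.
    Write x = 1 + 7·t and substitute into x ≡ 4 (mod 9): 7·t ≡ 4 − 1 = 3 (mod 9).
    The inverse of 7 mod 9 is 4 (since 7·4 = 28 = 3·9 + 1), so t ≡ 4·3 = 12 ≡ 3 (mod 9).
    Then x = 1 + 7·3 = 22, valid modulo lcm(7, 9) = 63: x ≡ 22 (mod 63).
  Combine with x ≡ 2 (mod 11); new modulus lcm = 693.
    Write x = 22 + 63·t and substitute into x ≡ 2 (mod 11): 63·t ≡ 2 − 22 = -20 (mod 11).
    Reduce coefficients mod 11: 8·t ≡ 2 (mod 11).
    The inverse of 8 mod 11 is 7 (since 8·7 = 56 = 5·11 + 1), so t ≡ 7·2 = 14 ≡ 3 (mod 11).
    Then x = 22 + 63·3 = 211, valid modulo lcm(63, 11) = 693: x ≡ 211 (mod 693).
  Combine with x ≡ 6 (mod 17); new modulus lcm = 11781.
    Write x = 211 + 693·t and substitute into x ≡ 6 (mod 17): 693·t ≡ 6 − 211 = -205 (mod 17).
    Reduce coefficients mod 17: 13·t ≡ 16 (mod 17).
    The inverse of 13 mod 17 is 4 (since 13·4 = 52 = 3·17 + 1), so t ≡ 4·16 = 64 ≡ 13 (mod 17).
    Then x = 211 + 693·13 = 9220, valid modulo lcm(693, 17) = 11781: x ≡ 9220 (mod 11781).
Verify against each original: 9220 mod 7 = 1, 9220 mod 9 = 4, 9220 mod 11 = 2, 9220 mod 17 = 6.

x ≡ 9220 (mod 11781).


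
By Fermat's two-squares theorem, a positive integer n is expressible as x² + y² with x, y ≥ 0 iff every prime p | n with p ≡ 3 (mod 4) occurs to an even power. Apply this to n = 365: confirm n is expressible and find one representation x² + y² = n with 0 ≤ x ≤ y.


Step 1: Factor n = 365 = 5 · 73.
Step 2: Check the mod-4 condition on each prime factor: 5 ≡ 1 (mod 4), exponent 1; 73 ≡ 1 (mod 4), exponent 1.
All primes ≡ 3 (mod 4) appear to even exponent (or don't appear), so by the two-squares theorem n IS expressible as a sum of two squares.
Step 3: Build a representation. Here n = 5 · 73 is a product of primes ≡ 1 (mod 4). Each prime p ≡ 1 (mod 4) is itself a sum of two squares; find a² by testing p − a² for a perfect square:
  5: 5 − 1² = 4 = 2² ⇒ 5 = 1² + 2².
  73: 73 − 1² = 72, 73 − 2² = 69, 73 − 3² = 64 = 8² ⇒ 73 = 3² + 8².
  Combine using the Brahmagupta–Fibonacci identity (a² + b²)(c² + d²) = (ac − bd)² + (ad + bc)² = (ac + bd)² + (ad − bc)²:
  5 · 73 = 365: from (1² + 2²)(3² + 8²), take (1·3 − 2·8, 1·8 + 2·3) = (3 − 16, 8 + 6) = (-13, 14); dropping signs (only squares matter) gives (13, 14); check 13² + 14² = 169 + 196 = 365 ✓.
Step 4: Order so x ≤ y and verify: 13² + 14² = 169 + 196 = 365 = n. ✓

n = 365 = 13² + 14² (one valid representation with x ≤ y).


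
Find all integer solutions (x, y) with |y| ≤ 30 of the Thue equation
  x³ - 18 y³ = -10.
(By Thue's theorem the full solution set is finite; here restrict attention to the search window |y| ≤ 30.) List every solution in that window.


The equation is x³ - 18y³ = -10. For fixed y, x³ = 18·y³ − 10, so a solution requires the RHS to be a perfect cube.
Strategy: iterate y from -30 to 30, compute RHS = 18·y³ − 10, and check whether it is a (positive or negative) perfect cube.
Check small values of y:
  y = 0: RHS = -10 is not a perfect cube.
  y = 1: RHS = 8 = (2)³ ⇒ x = 2 works.
  y = -1: RHS = -28 is not a perfect cube.
  y = 2: RHS = 134 is not a perfect cube.
  y = -2: RHS = -154 is not a perfect cube.
  y = 3: RHS = 476 is not a perfect cube.
  y = -3: RHS = -496 is not a perfect cube.
Continuing the search up to |y| = 30 finds no further solutions beyond those listed.
Collected solutions: (2, 1).

Solutions (with |y| ≤ 30): (2, 1).


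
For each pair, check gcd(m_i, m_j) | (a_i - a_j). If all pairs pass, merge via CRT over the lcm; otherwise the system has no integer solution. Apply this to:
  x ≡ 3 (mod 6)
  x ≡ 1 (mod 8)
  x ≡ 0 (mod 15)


Moduli 6, 8, 15 are not pairwise coprime, so CRT works modulo lcm(m_i) when all pairwise compatibility conditions hold.
Pairwise compatibility: gcd(m_i, m_j) must divide a_i - a_j for every pair.
Merge one congruence at a time:
  Start: x ≡ 3 (mod 6).
  Combine with x ≡ 1 (mod 8): gcd(6, 8) = 2; 1 - 3 = -2, which IS divisible by 2, so compatible.
    Write x = 3 + 6·t and substitute into x ≡ 1 (mod 8): 6·t ≡ 1 − 3 = -2 (mod 8).
    Divide the congruence (and modulus) by g = 2: 3·t ≡ -1 (mod 4).
    Reduce coefficients mod 4: 3·t ≡ 3 (mod 4).
    The inverse of 3 mod 4 is 3 (since 3·3 = 9 = 2·4 + 1), so t ≡ 3·3 = 9 ≡ 1 (mod 4).
    Then x = 3 + 6·1 = 9, valid modulo lcm(6, 8) = 24: x ≡ 9 (mod 24).
  Combine with x ≡ 0 (mod 15): gcd(24, 15) = 3; 0 - 9 = -9, which IS divisible by 3, so compatible.
    Write x = 9 + 24·t and substitute into x ≡ 0 (mod 15): 24·t ≡ 0 − 9 = -9 (mod 15).
    Divide the congruence (and modulus) by g = 3: 8·t ≡ -3 (mod 5).
    Reduce coefficients mod 5: 3·t ≡ 2 (mod 5).
    The inverse of 3 mod 5 is 2 (since 3·2 = 6 = 1·5 + 1), so t ≡ 2·2 = 4 ≡ 4 (mod 5).
    Then x = 9 + 24·4 = 105, valid modulo lcm(24, 15) = 120: x ≡ 105 (mod 120).
Verify: 105 mod 6 = 3, 105 mod 8 = 1, 105 mod 15 = 0.

x ≡ 105 (mod 120).


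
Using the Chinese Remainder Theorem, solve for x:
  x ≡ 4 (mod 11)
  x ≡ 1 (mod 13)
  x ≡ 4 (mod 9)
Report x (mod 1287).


Moduli 11, 13, 9 are pairwise coprime; by CRT there is a unique solution modulo M = 11 · 13 · 9 = 1287.
Solve pairwise, accumulating the modulus:
  Start with x ≡ 4 (mod 11).
  Combine with x ≡ 1 (mod 13): since gcd(11, 13) = 1, we get a unique residue mod 143.
    Write x = 4 + 11·t and substitute into x ≡ 1 (mod 13): 11·t ≡ 1 − 4 = -3 (mod 13).
    Reduce coefficients mod 13: 11·t ≡ 10 (mod 13).
    The inverse of 11 mod 13 is 6 (since 11·6 = 66 = 5·13 + 1), so t ≡ 6·10 = 60 ≡ 8 (mod 13).
    Then x = 4 + 11·8 = 92, valid modulo lcm(11, 13) = 143: x ≡ 92 (mod 143).
  Combine with x ≡ 4 (mod 9): since gcd(143, 9) = 1, we get a unique residue mod 1287.
    Write x = 92 + 143·t and substitute into x ≡ 4 (mod 9): 143·t ≡ 4 − 92 = -88 (mod 9).
    Reduce coefficients mod 9: 8·t ≡ 2 (mod 9).
    The inverse of 8 mod 9 is 8 (since 8·8 = 64 = 7·9 + 1), so t ≡ 8·2 = 16 ≡ 7 (mod 9).
    Then x = 92 + 143·7 = 1093, valid modulo lcm(143, 9) = 1287: x ≡ 1093 (mod 1287).
Verify: 1093 mod 11 = 4 ✓, 1093 mod 13 = 1 ✓, 1093 mod 9 = 4 ✓.

x ≡ 1093 (mod 1287).


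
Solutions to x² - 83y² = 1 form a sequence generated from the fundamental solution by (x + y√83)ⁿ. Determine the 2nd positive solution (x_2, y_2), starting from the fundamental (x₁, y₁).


Step 1: Find the fundamental solution (x₁, y₁) of x² - 83y² = 1.
  Expand √83 as a continued fraction. a₀ = ⌊√83⌋ = 9; iterate m_{k+1} = d_k·a_k − m_k, d_{k+1} = (83 − m_{k+1}²)/d_k, a_{k+1} = ⌊(a₀ + m_{k+1})/d_{k+1}⌋ (starting m₀ = 0, d₀ = 1), with convergents p_k = a_k·p_{k-1} + p_{k-2}, q_k = a_k·q_{k-1} + q_{k-2} (p₋₁ = 1, q₋₁ = 0):
  k = 0: a₀ = 9; p₀/q₀ = 9/1; p₀² − 83·q₀² = 81 − 83 = -2.
  k = 1: m = 9, d = 2, a = ⌊(9 + 9)/2⌋ = 9; p/q = (9·9 + 1)/(9·1 + 0) = 82/9; p² − 83·q² = 6724 − 6723 = 1.
  The first convergent with p² − 83·q² = 1 gives the fundamental solution (x₁, y₁) = (82, 9).
Step 2: Apply the recurrence (x_{n+1}, y_{n+1}) = (x₁x_n + 83y₁y_n, x₁y_n + y₁x_n) repeatedly.
  From (x_1, y_1) = (82, 9): x_2 = 82·82 + 83·9·9 = 13447; y_2 = 82·9 + 9·82 = 1476.
Step 3: Verify x_2² - 83·y_2² = 180821809 - 180821808 = 1 (should be 1). ✓

(x_1, y_1) = (82, 9); (x_2, y_2) = (13447, 1476).
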